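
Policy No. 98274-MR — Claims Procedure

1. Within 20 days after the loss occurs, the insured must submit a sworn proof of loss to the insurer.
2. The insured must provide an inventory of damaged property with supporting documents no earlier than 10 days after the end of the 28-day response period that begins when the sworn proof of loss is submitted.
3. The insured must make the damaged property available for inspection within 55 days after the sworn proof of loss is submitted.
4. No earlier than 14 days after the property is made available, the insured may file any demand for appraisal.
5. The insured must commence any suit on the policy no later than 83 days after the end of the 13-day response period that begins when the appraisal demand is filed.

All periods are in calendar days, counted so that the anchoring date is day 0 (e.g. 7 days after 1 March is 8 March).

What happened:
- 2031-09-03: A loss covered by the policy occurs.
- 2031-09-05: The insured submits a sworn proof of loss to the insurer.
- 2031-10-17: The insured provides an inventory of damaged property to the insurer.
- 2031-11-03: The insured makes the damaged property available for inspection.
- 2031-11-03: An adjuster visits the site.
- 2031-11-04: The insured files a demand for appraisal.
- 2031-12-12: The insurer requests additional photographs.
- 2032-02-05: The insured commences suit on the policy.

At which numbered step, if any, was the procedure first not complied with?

Step 3

Step 1: 20 days after 2031-09-03 (when the loss occurs) is 2031-09-23; completed 2031-09-05, before the deadline.
Step 2: the earliest permitted date is 10 days after 2031-10-03 (end of the 28-day response period, which began when the sworn proof of loss is submitted on 2031-09-05), i.e. 2031-10-13; done 2031-10-17 — permitted.
Step 3: 55 days after 2031-09-05 (when the sworn proof of loss is submitted) is 2031-10-30; not done until 2031-11-03, 4 days after the deadline.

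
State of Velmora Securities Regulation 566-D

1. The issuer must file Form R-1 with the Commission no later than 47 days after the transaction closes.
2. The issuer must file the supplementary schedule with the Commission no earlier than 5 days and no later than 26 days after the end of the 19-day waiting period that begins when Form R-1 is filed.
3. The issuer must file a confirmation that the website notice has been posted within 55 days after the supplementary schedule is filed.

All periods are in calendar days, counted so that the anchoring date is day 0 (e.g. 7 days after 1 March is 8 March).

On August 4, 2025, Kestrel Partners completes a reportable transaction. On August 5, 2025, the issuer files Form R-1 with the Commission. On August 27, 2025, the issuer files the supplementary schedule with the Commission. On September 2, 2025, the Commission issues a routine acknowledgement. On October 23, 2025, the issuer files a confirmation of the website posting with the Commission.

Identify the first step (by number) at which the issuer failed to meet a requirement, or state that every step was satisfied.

Step 1 — counting 47 days from August 4, 2025 (when the transaction closes) gives a deadline of September 20, 2025; done August 5, 2025 — timely.
Step 2 — 5 and 26 days from August 24, 2025 (end of the 19-day waiting period, which began when Form R-1 is filed on August 5, 2025) are August 29, 2025 and September 19, 2025 respectively; August 27, 2025 is 2 days too early.

Step 2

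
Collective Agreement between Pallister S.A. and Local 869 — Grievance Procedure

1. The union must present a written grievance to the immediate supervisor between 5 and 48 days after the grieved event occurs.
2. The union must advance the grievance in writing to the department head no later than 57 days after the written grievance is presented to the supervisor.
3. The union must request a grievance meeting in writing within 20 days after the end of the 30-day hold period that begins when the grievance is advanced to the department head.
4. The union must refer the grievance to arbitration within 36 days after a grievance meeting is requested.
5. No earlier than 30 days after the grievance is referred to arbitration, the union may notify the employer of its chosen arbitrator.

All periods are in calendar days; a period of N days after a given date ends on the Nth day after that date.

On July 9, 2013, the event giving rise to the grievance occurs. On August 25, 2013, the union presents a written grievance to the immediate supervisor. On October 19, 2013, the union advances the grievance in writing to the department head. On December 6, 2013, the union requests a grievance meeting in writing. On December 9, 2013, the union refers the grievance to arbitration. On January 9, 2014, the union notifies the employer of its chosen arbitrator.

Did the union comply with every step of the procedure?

Yes

Step 1: the window is 5–48 days after July 9, 2013 (when the grieved event occurs), so July 14, 2013 through August 26, 2013; done August 25, 2013 — within the window.
Step 2: 57 days after August 25, 2013 (when the written grievance is presented to the supervisor) is October 21, 2013; done October 19, 2013 — timely.
Step 3: 20 days after November 18, 2013 (end of the 30-day hold period, which began when the grievance is advanced to the department head on October 19, 2013) is December 8, 2013; done December 6, 2013 — timely.
Step 4: 36 days after December 6, 2013 (when a grievance meeting is requested) is January 11, 2014; December 9, 2013 is within that limit.
Step 5: the earliest permitted date is 30 days after December 9, 2013 (when the grievance is referred to arbitration), i.e. January 8, 2014; done January 9, 2014, after the minimum wait.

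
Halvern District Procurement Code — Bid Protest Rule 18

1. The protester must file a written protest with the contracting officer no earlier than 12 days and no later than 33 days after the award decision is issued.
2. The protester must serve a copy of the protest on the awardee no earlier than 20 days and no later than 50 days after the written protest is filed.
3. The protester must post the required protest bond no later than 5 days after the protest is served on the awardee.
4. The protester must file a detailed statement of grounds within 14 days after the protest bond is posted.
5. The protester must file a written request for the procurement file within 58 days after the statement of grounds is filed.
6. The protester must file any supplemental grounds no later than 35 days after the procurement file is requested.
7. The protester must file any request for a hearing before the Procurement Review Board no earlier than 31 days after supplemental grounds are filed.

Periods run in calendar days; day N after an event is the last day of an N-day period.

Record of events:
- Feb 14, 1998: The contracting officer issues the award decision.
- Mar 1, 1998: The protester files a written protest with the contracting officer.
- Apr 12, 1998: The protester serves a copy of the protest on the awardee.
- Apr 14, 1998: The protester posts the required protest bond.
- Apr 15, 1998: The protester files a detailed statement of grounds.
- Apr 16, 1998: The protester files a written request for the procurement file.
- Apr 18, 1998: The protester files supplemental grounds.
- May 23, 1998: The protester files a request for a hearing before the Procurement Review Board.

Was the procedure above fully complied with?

Yes

(1) the permitted window runs from Feb 14, 1998 + 12 = Feb 26, 1998 to Feb 14, 1998 + 33 = Mar 19, 1998; done Mar 1, 1998, which is between those dates.
(2) the permitted window runs from Mar 1, 1998 + 20 = Mar 21, 1998 to Mar 1, 1998 + 50 = Apr 20, 1998; done Apr 12, 1998, which is between those dates.
(3) due by Apr 12, 1998 + 5 days = Apr 17, 1998; done Apr 14, 1998 — timely.
(4) due by Apr 14, 1998 + 14 days = Apr 28, 1998; completed Apr 15, 1998, before the deadline.
(5) due by Apr 15, 1998 + 58 days = Jun 12, 1998; done Apr 16, 1998 — timely.
(6) due by Apr 16, 1998 + 35 days = May 21, 1998; completed Apr 18, 1998, before the deadline.
(7) permitted from Apr 18, 1998 + 31 days = May 19, 1998 onward; May 23, 1998 is on or after that date.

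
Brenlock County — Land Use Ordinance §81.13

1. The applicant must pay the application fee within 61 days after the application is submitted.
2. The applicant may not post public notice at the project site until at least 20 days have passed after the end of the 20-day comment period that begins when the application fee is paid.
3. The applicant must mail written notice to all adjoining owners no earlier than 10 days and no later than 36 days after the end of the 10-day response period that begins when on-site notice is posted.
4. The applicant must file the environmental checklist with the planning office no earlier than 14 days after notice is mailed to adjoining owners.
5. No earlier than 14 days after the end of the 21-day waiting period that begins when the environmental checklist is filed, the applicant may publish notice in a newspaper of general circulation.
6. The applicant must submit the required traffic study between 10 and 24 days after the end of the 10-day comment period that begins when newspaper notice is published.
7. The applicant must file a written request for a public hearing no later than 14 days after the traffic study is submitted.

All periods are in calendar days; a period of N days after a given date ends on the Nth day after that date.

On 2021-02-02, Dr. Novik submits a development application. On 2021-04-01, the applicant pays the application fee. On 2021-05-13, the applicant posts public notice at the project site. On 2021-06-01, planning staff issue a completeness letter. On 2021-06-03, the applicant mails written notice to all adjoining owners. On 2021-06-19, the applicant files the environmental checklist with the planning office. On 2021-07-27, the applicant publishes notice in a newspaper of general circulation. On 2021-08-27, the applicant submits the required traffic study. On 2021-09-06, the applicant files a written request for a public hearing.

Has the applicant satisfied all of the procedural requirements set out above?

Yes

(1) due by 2021-02-02 + 61 days = 2021-04-04; 2021-04-01 is within that limit.
(2) permitted from 2021-04-21 + 20 days = 2021-05-11 onward; done 2021-05-13 — permitted.
(3) the permitted window runs from 2021-05-23 + 10 = 2021-06-02 to 2021-05-23 + 36 = 2021-06-28; done 2021-06-03 — within the window.
(4) permitted from 2021-06-03 + 14 days = 2021-06-17 onward; 2021-06-19 is on or after that date.
(5) permitted from 2021-07-10 + 14 days = 2021-07-24 onward; 2021-07-27 is on or after that date.
(6) the permitted window runs from 2021-08-06 + 10 = 2021-08-16 to 2021-08-06 + 24 = 2021-08-30; done 2021-08-27, which is between those dates.
(7) due by 2021-08-27 + 14 days = 2021-09-10; 2021-09-06 is within that limit.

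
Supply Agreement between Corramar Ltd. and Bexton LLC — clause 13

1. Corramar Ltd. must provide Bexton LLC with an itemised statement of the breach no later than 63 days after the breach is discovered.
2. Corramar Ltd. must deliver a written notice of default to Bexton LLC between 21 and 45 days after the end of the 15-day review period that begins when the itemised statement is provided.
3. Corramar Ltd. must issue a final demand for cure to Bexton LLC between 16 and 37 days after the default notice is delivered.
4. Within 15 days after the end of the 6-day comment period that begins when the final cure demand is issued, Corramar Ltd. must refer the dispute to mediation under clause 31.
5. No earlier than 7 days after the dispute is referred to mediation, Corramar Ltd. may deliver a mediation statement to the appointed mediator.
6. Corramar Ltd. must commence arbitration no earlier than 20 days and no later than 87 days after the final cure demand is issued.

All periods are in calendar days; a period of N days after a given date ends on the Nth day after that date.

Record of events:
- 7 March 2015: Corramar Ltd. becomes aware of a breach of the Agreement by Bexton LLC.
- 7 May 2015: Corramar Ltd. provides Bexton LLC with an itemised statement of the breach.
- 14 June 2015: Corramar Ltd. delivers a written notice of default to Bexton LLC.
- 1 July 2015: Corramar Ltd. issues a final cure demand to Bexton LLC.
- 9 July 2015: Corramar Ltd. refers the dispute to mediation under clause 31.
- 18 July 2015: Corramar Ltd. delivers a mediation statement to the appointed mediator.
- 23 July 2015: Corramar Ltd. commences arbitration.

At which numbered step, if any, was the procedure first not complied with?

Step 1: 63 days after 7 March 2015 (when the breach is discovered) is 9 May 2015; completed 7 May 2015, before the deadline.
Step 2: the window is 21–45 days after 22 May 2015 (end of the 15-day review period, which began when the itemised statement is provided on 7 May 2015), so 12 June 2015 through 6 July 2015; done 14 June 2015 — within the window.
Step 3: the window is 16–37 days after 14 June 2015 (when the default notice is delivered), so 30 June 2015 through 21 July 2015; 1 July 2015 falls inside that range.
Step 4: 15 days after 7 July 2015 (end of the 6-day comment period, which began when the final cure demand is issued on 1 July 2015) is 22 July 2015; 9 July 2015 is within that limit.
Step 5: the earliest permitted date is 7 days after 9 July 2015 (when the dispute is referred to mediation), i.e. 16 July 2015; done 18 July 2015 — permitted.
Step 6: the window is 20–87 days after 1 July 2015 (when the final cure demand is issued), so 21 July 2015 through 26 September 2015; 23 July 2015 falls inside that range.

None — every step was satisfied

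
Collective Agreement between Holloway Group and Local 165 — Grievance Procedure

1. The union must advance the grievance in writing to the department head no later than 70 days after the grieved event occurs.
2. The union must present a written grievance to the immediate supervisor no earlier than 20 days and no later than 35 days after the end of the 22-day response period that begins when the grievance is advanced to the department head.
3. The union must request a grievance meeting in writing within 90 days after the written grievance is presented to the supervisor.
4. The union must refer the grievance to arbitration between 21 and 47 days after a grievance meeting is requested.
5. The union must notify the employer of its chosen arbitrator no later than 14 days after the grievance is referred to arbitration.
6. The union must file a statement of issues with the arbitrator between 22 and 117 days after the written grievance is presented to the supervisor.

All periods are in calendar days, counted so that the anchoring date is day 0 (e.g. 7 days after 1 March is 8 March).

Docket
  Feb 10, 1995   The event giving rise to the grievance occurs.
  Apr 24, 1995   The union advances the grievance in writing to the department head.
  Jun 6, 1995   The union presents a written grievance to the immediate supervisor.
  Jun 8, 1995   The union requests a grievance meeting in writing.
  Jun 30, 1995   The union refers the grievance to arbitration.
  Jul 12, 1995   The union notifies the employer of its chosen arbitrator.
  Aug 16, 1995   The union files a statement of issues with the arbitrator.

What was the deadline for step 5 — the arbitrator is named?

Step 5 runs from Jun 30, 1995, when the grievance is referred to arbitration. 14 days after Jun 30, 1995 is Jul 14, 1995.

Jul 14, 1995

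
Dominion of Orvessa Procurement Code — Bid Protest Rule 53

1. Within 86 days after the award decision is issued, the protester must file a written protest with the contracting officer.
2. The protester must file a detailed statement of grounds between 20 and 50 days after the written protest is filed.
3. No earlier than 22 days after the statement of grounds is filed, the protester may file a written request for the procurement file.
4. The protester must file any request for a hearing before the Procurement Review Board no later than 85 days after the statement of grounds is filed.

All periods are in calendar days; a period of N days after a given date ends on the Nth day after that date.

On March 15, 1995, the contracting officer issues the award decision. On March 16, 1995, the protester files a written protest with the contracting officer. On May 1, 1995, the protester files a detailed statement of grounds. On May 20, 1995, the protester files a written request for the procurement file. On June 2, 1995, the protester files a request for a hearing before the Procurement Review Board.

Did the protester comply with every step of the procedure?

No

(1) due by March 15, 1995 + 86 days = June 9, 1995; done March 16, 1995 — timely.
(2) the permitted window runs from March 16, 1995 + 20 = April 5, 1995 to March 16, 1995 + 50 = May 5, 1995; done May 1, 1995, which is between those dates.
(3) permitted from May 1, 1995 + 22 days = May 23, 1995 onward; May 20, 1995 is 3 days before the earliest permitted date.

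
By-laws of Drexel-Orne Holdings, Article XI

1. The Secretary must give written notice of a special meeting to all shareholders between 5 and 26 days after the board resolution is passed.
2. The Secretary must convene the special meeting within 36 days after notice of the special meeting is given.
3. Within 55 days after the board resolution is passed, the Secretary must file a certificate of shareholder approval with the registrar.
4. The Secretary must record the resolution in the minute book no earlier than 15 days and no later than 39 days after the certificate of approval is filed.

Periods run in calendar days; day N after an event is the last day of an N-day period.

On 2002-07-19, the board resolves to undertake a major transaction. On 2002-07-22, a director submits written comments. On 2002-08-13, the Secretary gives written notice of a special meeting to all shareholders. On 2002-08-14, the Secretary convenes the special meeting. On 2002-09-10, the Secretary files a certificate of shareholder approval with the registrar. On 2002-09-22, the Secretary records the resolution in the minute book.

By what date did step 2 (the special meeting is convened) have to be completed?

2002-09-18

Step 2 runs from 2002-08-13, when notice of the special meeting is given. 36 days after 2002-08-13 is 2002-09-18.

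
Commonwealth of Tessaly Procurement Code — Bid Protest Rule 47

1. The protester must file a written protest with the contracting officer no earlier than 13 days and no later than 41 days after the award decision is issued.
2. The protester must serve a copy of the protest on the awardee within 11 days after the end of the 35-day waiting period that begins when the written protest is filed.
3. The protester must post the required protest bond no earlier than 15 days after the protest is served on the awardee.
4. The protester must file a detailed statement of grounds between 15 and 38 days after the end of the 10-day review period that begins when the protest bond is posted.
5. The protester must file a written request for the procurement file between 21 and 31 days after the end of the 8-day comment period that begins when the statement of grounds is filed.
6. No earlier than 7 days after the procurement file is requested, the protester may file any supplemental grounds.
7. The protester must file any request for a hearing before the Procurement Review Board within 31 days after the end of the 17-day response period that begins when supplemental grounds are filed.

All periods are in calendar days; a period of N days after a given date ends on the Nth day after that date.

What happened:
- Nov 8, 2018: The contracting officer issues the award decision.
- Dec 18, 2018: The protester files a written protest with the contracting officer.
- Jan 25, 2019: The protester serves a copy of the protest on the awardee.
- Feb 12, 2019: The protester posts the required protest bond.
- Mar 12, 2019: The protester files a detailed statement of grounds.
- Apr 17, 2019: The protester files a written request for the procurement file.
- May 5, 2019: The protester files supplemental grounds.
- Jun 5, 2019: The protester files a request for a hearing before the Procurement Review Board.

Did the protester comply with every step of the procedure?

Yes

Step 1 — 13 and 41 days from Nov 8, 2018 (when the award decision is issued) are Nov 21, 2018 and Dec 19, 2018 respectively; done Dec 18, 2018 — within the window.
Step 2 — counting 11 days from Jan 22, 2019 (end of the 35-day waiting period, which began when the written protest is filed on Dec 18, 2018) gives a deadline of Feb 2, 2019; Jan 25, 2019 is within that limit.
Step 3 — must wait 15 days from Jan 25, 2019 (when the protest is served on the awardee), so not before Feb 9, 2019; done Feb 12, 2019, after the minimum wait.
Step 4 — 15 and 38 days from Feb 22, 2019 (end of the 10-day review period, which began when the protest bond is posted on Feb 12, 2019) are Mar 9, 2019 and Apr 1, 2019 respectively; Mar 12, 2019 falls inside that range.
Step 5 — 21 and 31 days from Mar 20, 2019 (end of the 8-day comment period, which began when the statement of grounds is filed on Mar 12, 2019) are Apr 10, 2019 and Apr 20, 2019 respectively; Apr 17, 2019 falls inside that range.
Step 6 — must wait 7 days from Apr 17, 2019 (when the procurement file is requested), so not before Apr 24, 2019; May 5, 2019 is on or after that date.
Step 7 — counting 31 days from May 22, 2019 (end of the 17-day response period, which began when supplemental grounds are filed on May 5, 2019) gives a deadline of Jun 22, 2019; Jun 5, 2019 is within that limit.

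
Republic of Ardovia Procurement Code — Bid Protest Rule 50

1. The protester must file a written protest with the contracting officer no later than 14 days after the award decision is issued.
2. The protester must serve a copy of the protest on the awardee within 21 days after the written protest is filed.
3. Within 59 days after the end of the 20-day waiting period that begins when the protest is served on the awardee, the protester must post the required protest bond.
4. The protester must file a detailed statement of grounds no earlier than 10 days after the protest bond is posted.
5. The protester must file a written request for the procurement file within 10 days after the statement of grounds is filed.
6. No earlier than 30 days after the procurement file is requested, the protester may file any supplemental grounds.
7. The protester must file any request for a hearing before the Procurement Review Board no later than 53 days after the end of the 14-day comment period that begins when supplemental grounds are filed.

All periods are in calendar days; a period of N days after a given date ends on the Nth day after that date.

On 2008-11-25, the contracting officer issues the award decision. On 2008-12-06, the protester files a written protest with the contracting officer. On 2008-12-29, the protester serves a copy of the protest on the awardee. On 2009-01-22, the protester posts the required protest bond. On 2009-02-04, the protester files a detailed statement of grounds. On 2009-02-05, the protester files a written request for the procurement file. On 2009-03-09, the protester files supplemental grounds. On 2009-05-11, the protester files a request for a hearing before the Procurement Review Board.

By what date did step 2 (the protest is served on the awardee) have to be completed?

Step 2 runs from 2008-12-06, when the written protest is filed. 21 days after 2008-12-06 is 2008-12-27.

2008-12-27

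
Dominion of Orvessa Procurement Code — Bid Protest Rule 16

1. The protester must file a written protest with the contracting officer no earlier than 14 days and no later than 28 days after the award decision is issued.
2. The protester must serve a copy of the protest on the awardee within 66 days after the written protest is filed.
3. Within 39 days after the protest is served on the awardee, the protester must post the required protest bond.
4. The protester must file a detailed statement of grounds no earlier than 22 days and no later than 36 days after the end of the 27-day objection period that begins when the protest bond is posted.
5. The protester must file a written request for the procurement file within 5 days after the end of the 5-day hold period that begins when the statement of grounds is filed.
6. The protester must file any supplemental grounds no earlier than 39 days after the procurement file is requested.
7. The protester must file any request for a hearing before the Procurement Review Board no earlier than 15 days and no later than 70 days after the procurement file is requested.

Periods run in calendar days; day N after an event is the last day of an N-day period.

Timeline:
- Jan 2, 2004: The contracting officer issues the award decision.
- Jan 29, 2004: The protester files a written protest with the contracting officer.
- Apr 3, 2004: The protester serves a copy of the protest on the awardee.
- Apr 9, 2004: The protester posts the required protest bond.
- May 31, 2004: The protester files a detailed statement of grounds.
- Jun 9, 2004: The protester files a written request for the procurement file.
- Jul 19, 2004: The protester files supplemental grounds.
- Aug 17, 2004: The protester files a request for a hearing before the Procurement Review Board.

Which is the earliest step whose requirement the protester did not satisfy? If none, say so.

None — every step was satisfied

(1) the permitted window runs from Jan 2, 2004 + 14 = Jan 16, 2004 to Jan 2, 2004 + 28 = Jan 30, 2004; done Jan 29, 2004 — within the window.
(2) due by Jan 29, 2004 + 66 days = Apr 4, 2004; Apr 3, 2004 is within that limit.
(3) due by Apr 3, 2004 + 39 days = May 12, 2004; completed Apr 9, 2004, before the deadline.
(4) the permitted window runs from May 6, 2004 + 22 = May 28, 2004 to May 6, 2004 + 36 = Jun 11, 2004; done May 31, 2004 — within the window.
(5) due by Jun 5, 2004 + 5 days = Jun 10, 2004; Jun 9, 2004 is within that limit.
(6) permitted from Jun 9, 2004 + 39 days = Jul 18, 2004 onward; done Jul 19, 2004 — permitted.
(7) the permitted window runs from Jun 9, 2004 + 15 = Jun 24, 2004 to Jun 9, 2004 + 70 = Aug 18, 2004; done Aug 17, 2004, which is between those dates.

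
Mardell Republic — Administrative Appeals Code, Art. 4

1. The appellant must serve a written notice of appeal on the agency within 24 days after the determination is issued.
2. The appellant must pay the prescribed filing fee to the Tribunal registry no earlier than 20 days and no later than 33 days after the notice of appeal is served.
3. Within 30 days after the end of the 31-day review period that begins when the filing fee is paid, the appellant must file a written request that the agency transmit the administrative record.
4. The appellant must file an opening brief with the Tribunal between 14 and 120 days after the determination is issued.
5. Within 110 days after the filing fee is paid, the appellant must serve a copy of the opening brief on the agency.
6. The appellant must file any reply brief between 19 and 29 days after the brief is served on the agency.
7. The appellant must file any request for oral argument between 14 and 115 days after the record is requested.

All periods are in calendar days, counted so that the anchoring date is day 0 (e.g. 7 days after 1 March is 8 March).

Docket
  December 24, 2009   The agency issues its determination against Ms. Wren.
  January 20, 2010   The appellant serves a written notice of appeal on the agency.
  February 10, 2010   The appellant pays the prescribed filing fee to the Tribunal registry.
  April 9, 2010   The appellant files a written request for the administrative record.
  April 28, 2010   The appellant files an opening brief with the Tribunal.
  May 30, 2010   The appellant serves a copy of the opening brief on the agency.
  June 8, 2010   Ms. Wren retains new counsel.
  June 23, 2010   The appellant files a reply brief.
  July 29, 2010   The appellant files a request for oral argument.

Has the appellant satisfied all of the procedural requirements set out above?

Step 1: 24 days after December 24, 2009 (when the determination is issued) is January 17, 2010; January 20, 2010 misses that deadline by 3 days.

No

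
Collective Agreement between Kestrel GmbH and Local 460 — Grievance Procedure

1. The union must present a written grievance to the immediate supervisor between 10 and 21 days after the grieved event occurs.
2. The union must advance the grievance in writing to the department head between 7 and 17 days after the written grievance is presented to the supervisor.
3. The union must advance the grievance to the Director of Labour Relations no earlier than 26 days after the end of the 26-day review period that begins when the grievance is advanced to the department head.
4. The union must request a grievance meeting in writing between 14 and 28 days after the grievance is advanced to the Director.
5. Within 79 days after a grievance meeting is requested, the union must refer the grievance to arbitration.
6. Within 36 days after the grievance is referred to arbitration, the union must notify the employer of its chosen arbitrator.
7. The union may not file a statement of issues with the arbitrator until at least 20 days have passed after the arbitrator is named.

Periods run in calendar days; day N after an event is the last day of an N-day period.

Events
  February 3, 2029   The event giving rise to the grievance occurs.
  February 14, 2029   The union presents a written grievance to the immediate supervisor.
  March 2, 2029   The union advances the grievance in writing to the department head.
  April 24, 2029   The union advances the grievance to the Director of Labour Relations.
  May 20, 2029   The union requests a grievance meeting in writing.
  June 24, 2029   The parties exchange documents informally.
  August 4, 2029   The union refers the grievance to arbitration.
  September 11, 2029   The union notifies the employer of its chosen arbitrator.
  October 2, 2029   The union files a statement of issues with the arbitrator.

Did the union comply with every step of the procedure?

(1) the permitted window runs from February 3, 2029 + 10 = February 13, 2029 to February 3, 2029 + 21 = February 24, 2029; done February 14, 2029 — within the window.
(2) the permitted window runs from February 14, 2029 + 7 = February 21, 2029 to February 14, 2029 + 17 = March 3, 2029; done March 2, 2029 — within the window.
(3) permitted from March 28, 2029 + 26 days = April 23, 2029 onward; done April 24, 2029 — permitted.
(4) the permitted window runs from April 24, 2029 + 14 = May 8, 2029 to April 24, 2029 + 28 = May 22, 2029; May 20, 2029 falls inside that range.
(5) due by May 20, 2029 + 79 days = August 7, 2029; done August 4, 2029 — timely.
(6) due by August 4, 2029 + 36 days = September 9, 2029; done September 11, 2029 — 2 days late.
The procedure was therefore not followed at step 6.

No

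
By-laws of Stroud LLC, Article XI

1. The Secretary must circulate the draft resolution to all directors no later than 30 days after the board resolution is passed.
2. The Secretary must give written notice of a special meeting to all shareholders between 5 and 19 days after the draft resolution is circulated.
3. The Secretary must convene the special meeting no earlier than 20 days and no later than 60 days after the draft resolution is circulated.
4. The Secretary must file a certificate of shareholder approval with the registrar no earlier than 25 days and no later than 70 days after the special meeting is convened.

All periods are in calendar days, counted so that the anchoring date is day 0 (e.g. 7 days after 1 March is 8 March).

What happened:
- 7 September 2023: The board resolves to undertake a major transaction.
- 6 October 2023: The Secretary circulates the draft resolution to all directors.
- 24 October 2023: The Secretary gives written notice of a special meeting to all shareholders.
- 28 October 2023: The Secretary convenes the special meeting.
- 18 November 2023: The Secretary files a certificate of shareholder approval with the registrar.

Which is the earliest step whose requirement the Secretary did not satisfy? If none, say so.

Step 1: 30 days after 7 September 2023 (when the board resolution is passed) is 7 October 2023; 6 October 2023 is within that limit.
Step 2: the window is 5–19 days after 6 October 2023 (when the draft resolution is circulated), so 11 October 2023 through 25 October 2023; done 24 October 2023 — within the window.
Step 3: the window is 20–60 days after 6 October 2023 (when the draft resolution is circulated), so 26 October 2023 through 5 December 2023; 28 October 2023 falls inside that range.
Step 4: the window is 25–70 days after 28 October 2023 (when the special meeting is convened), so 22 November 2023 through 6 January 2024; 18 November 2023 is 4 days too early.
That is the first point of non-compliance.

Step 4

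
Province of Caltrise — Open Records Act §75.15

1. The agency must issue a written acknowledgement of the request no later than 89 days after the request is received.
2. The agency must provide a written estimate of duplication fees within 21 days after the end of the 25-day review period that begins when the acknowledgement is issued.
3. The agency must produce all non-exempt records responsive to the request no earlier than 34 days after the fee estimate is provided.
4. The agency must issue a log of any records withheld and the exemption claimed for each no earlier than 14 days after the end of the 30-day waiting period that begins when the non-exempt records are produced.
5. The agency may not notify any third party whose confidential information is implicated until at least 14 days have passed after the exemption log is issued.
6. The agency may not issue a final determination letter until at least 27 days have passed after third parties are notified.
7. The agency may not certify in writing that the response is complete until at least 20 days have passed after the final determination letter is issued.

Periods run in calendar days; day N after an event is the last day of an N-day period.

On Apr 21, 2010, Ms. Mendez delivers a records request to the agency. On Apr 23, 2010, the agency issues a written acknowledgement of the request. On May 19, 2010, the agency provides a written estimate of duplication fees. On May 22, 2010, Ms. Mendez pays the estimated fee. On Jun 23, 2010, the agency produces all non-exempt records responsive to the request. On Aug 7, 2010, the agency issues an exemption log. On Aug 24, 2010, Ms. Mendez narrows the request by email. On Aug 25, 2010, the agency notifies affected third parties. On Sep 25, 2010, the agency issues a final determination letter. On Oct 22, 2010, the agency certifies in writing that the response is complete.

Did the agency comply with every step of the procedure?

Step 1 — counting 89 days from Apr 21, 2010 (when the request is received) gives a deadline of Jul 19, 2010; Apr 23, 2010 is within that limit.
Step 2 — counting 21 days from May 18, 2010 (end of the 25-day review period, which began when the acknowledgement is issued on Apr 23, 2010) gives a deadline of Jun 8, 2010; May 19, 2010 is within that limit.
Step 3 — must wait 34 days from May 19, 2010 (when the fee estimate is provided), so not before Jun 22, 2010; Jun 23, 2010 is on or after that date.
Step 4 — must wait 14 days from Jul 23, 2010 (end of the 30-day waiting period, which began when the non-exempt records are produced on Jun 23, 2010), so not before Aug 6, 2010; done Aug 7, 2010 — permitted.
Step 5 — must wait 14 days from Aug 7, 2010 (when the exemption log is issued), so not before Aug 21, 2010; Aug 25, 2010 is on or after that date.
Step 6 — must wait 27 days from Aug 25, 2010 (when third parties are notified), so not before Sep 21, 2010; done Sep 25, 2010, after the minimum wait.
Step 7 — must wait 20 days from Sep 25, 2010 (when the final determination letter is issued), so not before Oct 15, 2010; done Oct 22, 2010 — permitted.

Yes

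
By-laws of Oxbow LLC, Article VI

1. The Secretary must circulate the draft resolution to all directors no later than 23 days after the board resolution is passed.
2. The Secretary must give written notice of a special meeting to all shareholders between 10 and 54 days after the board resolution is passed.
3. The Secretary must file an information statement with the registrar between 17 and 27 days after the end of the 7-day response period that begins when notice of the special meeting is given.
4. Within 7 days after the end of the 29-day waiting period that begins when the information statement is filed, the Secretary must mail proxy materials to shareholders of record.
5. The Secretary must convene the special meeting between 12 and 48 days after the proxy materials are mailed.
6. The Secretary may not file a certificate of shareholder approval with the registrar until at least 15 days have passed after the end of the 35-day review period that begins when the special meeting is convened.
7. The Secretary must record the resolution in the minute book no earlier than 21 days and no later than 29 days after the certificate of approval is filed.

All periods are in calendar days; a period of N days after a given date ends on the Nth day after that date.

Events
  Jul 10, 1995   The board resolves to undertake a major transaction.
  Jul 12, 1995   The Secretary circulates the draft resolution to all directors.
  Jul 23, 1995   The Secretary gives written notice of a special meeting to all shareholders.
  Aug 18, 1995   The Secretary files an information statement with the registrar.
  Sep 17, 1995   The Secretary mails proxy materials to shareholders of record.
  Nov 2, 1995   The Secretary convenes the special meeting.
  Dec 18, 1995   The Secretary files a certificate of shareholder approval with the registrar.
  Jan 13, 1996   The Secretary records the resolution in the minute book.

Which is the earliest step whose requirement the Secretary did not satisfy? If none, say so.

Step 6

(1) due by Jul 10, 1995 + 23 days = Aug 2, 1995; completed Jul 12, 1995, before the deadline.
(2) the permitted window runs from Jul 10, 1995 + 10 = Jul 20, 1995 to Jul 10, 1995 + 54 = Sep 2, 1995; done Jul 23, 1995, which is between those dates.
(3) the permitted window runs from Jul 30, 1995 + 17 = Aug 16, 1995 to Jul 30, 1995 + 27 = Aug 26, 1995; done Aug 18, 1995 — within the window.
(4) due by Sep 16, 1995 + 7 days = Sep 23, 1995; completed Sep 17, 1995, before the deadline.
(5) the permitted window runs from Sep 17, 1995 + 12 = Sep 29, 1995 to Sep 17, 1995 + 48 = Nov 4, 1995; done Nov 2, 1995, which is between those dates.
(6) permitted from Dec 7, 1995 + 15 days = Dec 22, 1995 onward; Dec 18, 1995 is 4 days before the earliest permitted date.
That is the first point of non-compliance.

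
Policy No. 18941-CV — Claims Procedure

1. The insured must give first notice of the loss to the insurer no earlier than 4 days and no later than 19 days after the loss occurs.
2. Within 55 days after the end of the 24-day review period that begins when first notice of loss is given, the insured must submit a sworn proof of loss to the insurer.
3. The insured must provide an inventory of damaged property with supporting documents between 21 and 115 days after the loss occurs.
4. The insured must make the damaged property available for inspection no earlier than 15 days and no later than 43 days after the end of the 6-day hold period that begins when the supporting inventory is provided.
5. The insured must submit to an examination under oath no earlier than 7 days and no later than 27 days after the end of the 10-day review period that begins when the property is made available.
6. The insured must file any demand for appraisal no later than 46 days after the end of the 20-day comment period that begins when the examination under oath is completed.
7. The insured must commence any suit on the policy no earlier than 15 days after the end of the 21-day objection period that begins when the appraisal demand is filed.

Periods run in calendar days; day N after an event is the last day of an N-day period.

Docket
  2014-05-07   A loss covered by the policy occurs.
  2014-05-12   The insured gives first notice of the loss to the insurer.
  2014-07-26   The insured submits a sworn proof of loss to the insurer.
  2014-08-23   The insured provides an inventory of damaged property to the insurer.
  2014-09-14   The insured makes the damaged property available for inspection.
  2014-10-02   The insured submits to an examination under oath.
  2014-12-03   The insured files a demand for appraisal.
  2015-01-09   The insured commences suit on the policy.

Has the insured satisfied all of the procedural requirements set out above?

Step 1 — 4 and 19 days from 2014-05-07 (when the loss occurs) are 2014-05-11 and 2014-05-26 respectively; done 2014-05-12, which is between those dates.
Step 2 — counting 55 days from 2014-06-05 (end of the 24-day review period, which began when first notice of loss is given on 2014-05-12) gives a deadline of 2014-07-30; completed 2014-07-26, before the deadline.
Step 3 — 21 and 115 days from 2014-05-07 (when the loss occurs) are 2014-05-28 and 2014-08-30 respectively; done 2014-08-23, which is between those dates.
Step 4 — 15 and 43 days from 2014-08-29 (end of the 6-day hold period, which began when the supporting inventory is provided on 2014-08-23) are 2014-09-13 and 2014-10-11 respectively; done 2014-09-14 — within the window.
Step 5 — 7 and 27 days from 2014-09-24 (end of the 10-day review period, which began when the property is made available on 2014-09-14) are 2014-10-01 and 2014-10-21 respectively; done 2014-10-02 — within the window.
Step 6 — counting 46 days from 2014-10-22 (end of the 20-day comment period, which began when the examination under oath is completed on 2014-10-02) gives a deadline of 2014-12-07; done 2014-12-03 — timely.
Step 7 — must wait 15 days from 2014-12-24 (end of the 21-day objection period, which began when the appraisal demand is filed on 2014-12-03), so not before 2015-01-08; 2015-01-09 is on or after that date.

Yes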